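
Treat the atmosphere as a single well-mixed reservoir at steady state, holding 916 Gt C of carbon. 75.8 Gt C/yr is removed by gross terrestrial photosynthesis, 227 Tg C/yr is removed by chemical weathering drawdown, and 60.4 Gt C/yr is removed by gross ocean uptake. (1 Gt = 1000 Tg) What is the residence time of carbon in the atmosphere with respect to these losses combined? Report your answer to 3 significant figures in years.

Convert the chemical weathering drawdown flux: 227 Tg C/yr = 0.2270 Gt C/yr.
Total removal = 75.80 + 0.2270 + 60.40 = 136.43 Gt C/yr.
τ = M / ΣF_out = 916 / 136.43 = 6.714 yr.

6.71 yr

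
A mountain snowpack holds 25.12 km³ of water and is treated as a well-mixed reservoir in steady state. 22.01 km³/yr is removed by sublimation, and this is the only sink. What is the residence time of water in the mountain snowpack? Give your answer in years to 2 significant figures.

τ = M / F = 25.12 / 22.01 = 1.141 yr.

1.1 yr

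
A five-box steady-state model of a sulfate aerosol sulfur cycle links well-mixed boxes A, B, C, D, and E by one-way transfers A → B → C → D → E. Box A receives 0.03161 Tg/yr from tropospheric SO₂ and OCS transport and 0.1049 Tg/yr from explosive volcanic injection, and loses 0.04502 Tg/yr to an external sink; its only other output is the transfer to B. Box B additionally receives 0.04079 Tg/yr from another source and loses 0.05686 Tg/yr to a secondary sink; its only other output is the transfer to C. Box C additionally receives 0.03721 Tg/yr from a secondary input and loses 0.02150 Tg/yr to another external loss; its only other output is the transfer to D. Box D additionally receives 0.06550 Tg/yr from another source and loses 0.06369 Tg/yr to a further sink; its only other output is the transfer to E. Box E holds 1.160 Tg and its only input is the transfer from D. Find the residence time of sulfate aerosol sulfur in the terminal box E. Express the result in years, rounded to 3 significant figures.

Box A: F(A→B) = (0.03161 + 0.1049) − 0.04502 = 0.091490 Tg/yr.
Box B: F(B→C) = (0.091490 + 0.04079) − 0.05686 = 0.075420 Tg/yr.
Box C: F(C→D) = (0.075420 + 0.03721) − 0.02150 = 0.091130 Tg/yr.
Box D: F(D→E) = (0.091130 + 0.06550) − 0.06369 = 0.092940 Tg/yr.
Box E throughput = its input = 0.092940 Tg/yr; τ = 1.160 / 0.092940 = 12.48 yr.

12.5 yr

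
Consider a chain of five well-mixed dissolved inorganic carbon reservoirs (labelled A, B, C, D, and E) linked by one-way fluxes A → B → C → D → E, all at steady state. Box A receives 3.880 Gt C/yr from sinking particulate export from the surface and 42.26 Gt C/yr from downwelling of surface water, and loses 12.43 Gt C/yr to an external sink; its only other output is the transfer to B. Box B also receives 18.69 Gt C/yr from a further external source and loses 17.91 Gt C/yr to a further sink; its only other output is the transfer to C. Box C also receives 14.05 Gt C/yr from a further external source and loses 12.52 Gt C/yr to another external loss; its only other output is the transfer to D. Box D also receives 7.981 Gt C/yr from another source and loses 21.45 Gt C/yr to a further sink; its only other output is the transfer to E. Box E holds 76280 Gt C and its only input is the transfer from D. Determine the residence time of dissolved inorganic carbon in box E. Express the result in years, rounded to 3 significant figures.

3380 yr

Box A: F(A→B) = (3.880 + 42.26) − 12.43 = 33.710 Gt C/yr.
Box B: F(B→C) = (33.710 + 18.69) − 17.91 = 34.490 Gt C/yr.
Box C: F(C→D) = (34.490 + 14.05) − 12.52 = 36.020 Gt C/yr.
Box D: F(D→E) = (36.020 + 7.981) − 21.45 = 22.551 Gt C/yr.
Box E throughput = its input = 22.551 Gt C/yr; τ = 76280 / 22.551 = 3383 yr.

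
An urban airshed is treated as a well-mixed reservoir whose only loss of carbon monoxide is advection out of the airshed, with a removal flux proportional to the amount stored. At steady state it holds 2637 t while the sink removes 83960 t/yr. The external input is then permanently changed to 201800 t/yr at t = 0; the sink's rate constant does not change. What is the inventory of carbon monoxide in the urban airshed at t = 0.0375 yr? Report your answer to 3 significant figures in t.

5220 t

Residence time τ = M₀/F₀ = 0.03141 yr. The eventual steady state is M_∞ = M₀·(F₁/F₀) = 2637 × 201800/83960 = 6338.1 t.
The anomaly ΔM(t) = M(t) − M_∞ decays as ΔM₀·e^(−t/τ) with ΔM₀ = 2637 − 6338.1 = −3701 t.
At t = 0.0375 yr, e^(−t/τ) = e^(−1.194) = 0.3030, so ΔM = −1121 t and M = 6338.1 − 1121 = 5216.6 t.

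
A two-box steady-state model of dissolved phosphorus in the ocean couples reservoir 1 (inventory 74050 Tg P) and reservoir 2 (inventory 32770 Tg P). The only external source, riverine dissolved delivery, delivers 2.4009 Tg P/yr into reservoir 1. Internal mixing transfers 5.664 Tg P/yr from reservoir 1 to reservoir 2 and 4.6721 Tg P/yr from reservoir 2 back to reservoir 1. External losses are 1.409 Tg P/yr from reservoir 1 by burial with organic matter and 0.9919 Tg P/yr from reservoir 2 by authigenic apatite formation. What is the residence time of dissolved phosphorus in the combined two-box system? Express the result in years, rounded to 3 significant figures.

Residence time in the combined system uses the total inventory and the total *external* removal — internal exchanges between the two boxes cancel.
M_total = 74050 + 32770 = 106820 Tg P.
ΣF_external_out = 1.409 + 0.9919 = 2.4009 Tg P/yr.
τ = M_total / ΣF_ext = 106820 / 2.4009 = 44490 yr.

44500 yr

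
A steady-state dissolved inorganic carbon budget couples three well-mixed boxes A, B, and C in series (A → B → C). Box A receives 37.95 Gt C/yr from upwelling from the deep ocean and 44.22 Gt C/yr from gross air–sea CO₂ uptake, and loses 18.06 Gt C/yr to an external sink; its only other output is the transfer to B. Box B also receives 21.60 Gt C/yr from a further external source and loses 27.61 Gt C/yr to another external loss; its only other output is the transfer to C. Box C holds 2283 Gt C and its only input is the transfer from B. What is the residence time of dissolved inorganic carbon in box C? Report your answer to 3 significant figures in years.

39.3 yr

Box A: F(A→B) = (37.95 + 44.22) − 18.06 = 64.110 Gt C/yr.
Box B: F(B→C) = (64.110 + 21.60) − 27.61 = 58.100 Gt C/yr.
Box C throughput = its input = 58.100 Gt C/yr; τ = 2283 / 58.100 = 39.29 yr.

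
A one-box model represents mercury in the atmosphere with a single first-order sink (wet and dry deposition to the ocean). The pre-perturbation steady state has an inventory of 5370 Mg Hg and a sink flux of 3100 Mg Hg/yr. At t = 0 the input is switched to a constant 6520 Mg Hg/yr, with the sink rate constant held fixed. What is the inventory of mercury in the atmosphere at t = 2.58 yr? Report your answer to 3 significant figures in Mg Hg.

9960 Mg Hg

The sink rate constant is k = F₀/M₀ = 3100/5370 = 0.5773 yr⁻¹.
Solving dM/dt = F₁ − kM with M(0) = M₀ gives M(t) = F₁/k + (M₀ − F₁/k)·e^(−kt).
F₁/k = 6520/0.5773 = 11294 Mg Hg; kt = 0.5773 × 2.58 = 1.489, e^(−kt) = 0.2255.
M(2.58) = 11294 + (5370 − 11294) × 0.2255 = 11294 − 1336 = 9958.3 Mg Hg.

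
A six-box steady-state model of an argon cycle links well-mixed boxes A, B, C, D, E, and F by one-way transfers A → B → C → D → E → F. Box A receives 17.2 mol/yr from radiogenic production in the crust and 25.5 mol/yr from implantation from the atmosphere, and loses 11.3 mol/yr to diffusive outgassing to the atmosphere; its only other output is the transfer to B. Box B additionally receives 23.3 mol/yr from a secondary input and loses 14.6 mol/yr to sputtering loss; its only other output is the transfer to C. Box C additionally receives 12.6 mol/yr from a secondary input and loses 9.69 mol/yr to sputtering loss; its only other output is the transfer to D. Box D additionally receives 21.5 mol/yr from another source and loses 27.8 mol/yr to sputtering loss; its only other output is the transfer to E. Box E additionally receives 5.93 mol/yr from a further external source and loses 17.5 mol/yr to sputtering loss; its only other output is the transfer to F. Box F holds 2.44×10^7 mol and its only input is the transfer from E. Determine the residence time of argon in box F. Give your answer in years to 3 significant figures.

Box A: F(A→B) = (17.2 + 25.5) − 11.3 = 31.400 mol/yr.
Box B: F(B→C) = (31.400 + 23.3) − 14.6 = 40.100 mol/yr.
Box C: F(C→D) = (40.100 + 12.6) − 9.69 = 43.010 mol/yr.
Box D: F(D→E) = (43.010 + 21.5) − 27.8 = 36.710 mol/yr.
Box E: F(E→F) = (36.710 + 5.93) − 17.5 = 25.140 mol/yr.
Box F throughput = its input = 25.140 mol/yr; τ = 2.44×10^7 / 25.140 = 970600 yr.

971000 yr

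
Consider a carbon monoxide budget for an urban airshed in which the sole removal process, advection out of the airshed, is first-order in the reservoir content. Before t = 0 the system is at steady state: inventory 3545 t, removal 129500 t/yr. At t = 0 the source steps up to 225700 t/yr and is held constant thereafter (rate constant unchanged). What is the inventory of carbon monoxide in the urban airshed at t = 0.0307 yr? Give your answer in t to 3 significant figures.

5320 t

Residence time τ = M₀/F₀ = 0.02737 yr. The eventual steady state is M_∞ = M₀·(F₁/F₀) = 3545 × 225700/129500 = 6178.4 t.
The anomaly ΔM(t) = M(t) − M_∞ decays as ΔM₀·e^(−t/τ) with ΔM₀ = 3545 − 6178.4 = −2633 t.
At t = 0.0307 yr, e^(−t/τ) = e^(−1.121) = 0.3258, so ΔM = −858.0 t and M = 6178.4 − 858.0 = 5320.5 t.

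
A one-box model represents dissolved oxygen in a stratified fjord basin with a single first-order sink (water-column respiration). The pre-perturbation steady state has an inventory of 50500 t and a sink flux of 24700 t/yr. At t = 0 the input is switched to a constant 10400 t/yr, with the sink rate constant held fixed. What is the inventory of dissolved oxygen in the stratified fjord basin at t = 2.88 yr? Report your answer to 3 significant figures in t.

28400 t

τ = M₀/F₀ = 50500/24700 = 2.045 yr; rate constant k = 1/τ.
New steady state M_∞ = F₁/k = F₁·τ = 10400 × 2.045 = 21263 t.
M(t) = M_∞ + (M₀ − M_∞)·e^(−t/τ); t/τ = 2.88/2.045 = 1.409, so e^(−t/τ) = 0.2445.
M(t) = 21263 + 29240 × 0.2445 = 28411 t.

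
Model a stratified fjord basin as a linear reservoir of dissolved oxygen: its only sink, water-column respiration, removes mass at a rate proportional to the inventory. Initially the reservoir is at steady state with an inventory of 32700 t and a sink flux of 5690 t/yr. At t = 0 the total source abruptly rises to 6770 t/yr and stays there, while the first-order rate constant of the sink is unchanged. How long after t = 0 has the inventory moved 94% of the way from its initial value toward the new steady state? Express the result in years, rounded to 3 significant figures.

τ = M₀/F₀ = 32700/5690 = 5.747 yr.
The remaining gap fraction is e^(−t/τ); 94% covered ⇒ e^(−t/τ) = 0.0600.
t = −τ ln(0.0600) = 5.747 × 2.813 = 16.17 yr.

16.2 yr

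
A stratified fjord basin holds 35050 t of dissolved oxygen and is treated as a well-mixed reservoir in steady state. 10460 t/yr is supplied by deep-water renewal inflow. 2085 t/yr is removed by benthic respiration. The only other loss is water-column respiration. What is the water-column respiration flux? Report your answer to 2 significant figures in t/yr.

At steady state ΣF_in = ΣF_out.
ΣF_in = 10460 t/yr.
Water-column respiration flux = ΣF_in − (2085) = 10460 − 2085 = 8375 t/yr.

8400 t/yr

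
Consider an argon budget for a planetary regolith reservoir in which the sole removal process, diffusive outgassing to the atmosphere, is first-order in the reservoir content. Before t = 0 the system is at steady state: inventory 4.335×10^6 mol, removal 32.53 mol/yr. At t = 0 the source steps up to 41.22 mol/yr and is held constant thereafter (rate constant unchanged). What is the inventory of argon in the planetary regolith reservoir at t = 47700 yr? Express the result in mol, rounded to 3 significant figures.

4.68×10^6 mol

τ = M₀/F₀ = 4.335×10^6/32.53 = 133300 yr; rate constant k = 1/τ.
New steady state M_∞ = F₁/k = F₁·τ = 41.22 × 133300 = 5.4930×10^6 mol.
M(t) = M_∞ + (M₀ − M_∞)·e^(−t/τ); t/τ = 47700/133300 = 0.3579, so e^(−t/τ) = 0.6991.
M(t) = 5.4930×10^6 − 1.158×10^6 × 0.6991 = 4.6834×10^6 mol.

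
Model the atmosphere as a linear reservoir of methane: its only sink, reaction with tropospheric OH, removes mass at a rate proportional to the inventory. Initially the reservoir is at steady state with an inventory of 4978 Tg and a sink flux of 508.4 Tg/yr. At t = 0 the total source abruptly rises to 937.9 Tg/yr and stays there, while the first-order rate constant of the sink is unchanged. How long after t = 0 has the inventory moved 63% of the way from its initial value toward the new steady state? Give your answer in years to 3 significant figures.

9.74 yr

τ = M₀/F₀ = 4978/508.4 = 9.792 yr.
The remaining gap fraction is e^(−t/τ); 63% covered ⇒ e^(−t/τ) = 0.370.
t = −τ ln(0.370) = 9.792 × 0.9943 = 9.735 yr.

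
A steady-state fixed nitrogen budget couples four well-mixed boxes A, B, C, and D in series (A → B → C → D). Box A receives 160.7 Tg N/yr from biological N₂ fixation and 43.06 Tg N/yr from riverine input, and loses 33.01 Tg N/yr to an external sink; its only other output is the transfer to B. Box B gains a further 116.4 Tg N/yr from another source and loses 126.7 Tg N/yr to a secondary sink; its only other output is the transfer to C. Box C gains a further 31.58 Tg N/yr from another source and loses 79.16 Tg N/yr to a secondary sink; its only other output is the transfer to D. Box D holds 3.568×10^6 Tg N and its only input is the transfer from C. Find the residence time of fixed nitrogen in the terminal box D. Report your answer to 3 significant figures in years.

31600 yr

Box A: F(A→B) = (160.7 + 43.06) − 33.01 = 170.75 Tg N/yr.
Box B: F(B→C) = (170.75 + 116.4) − 126.7 = 160.45 Tg N/yr.
Box C: F(C→D) = (160.45 + 31.58) − 79.16 = 112.87 Tg N/yr.
Box D throughput = its input = 112.87 Tg N/yr; τ = 3.568×10^6 / 112.87 = 31610 yr.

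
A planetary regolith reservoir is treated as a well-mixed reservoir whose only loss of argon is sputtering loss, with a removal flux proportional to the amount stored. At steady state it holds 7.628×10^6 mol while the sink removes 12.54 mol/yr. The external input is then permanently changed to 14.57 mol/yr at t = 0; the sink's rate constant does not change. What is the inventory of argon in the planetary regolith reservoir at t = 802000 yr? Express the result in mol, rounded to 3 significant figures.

Residence time τ = M₀/F₀ = 608300 yr. The eventual steady state is M_∞ = M₀·(F₁/F₀) = 7.628×10^6 × 14.57/12.54 = 8.8628×10^6 mol.
The anomaly ΔM(t) = M(t) − M_∞ decays as ΔM₀·e^(−t/τ) with ΔM₀ = 7.628×10^6 − 8.8628×10^6 = −1.235×10^6 mol.
At t = 802000 yr, e^(−t/τ) = e^(−1.318) = 0.2676, so ΔM = −330400 mol and M = 8.8628×10^6 − 330400 = 8.5325×10^6 mol.

8.53×10^6 mol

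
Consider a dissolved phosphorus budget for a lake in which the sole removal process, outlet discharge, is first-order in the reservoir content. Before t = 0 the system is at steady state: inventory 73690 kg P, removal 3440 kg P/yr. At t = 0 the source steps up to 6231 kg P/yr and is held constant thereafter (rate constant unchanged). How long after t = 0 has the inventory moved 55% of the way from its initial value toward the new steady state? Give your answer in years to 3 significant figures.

17.1 yr

τ = M₀/F₀ = 73690/3440 = 21.42 yr.
The remaining gap fraction is e^(−t/τ); 55% covered ⇒ e^(−t/τ) = 0.450.
t = −τ ln(0.450) = 21.42 × 0.7985 = 17.11 yr.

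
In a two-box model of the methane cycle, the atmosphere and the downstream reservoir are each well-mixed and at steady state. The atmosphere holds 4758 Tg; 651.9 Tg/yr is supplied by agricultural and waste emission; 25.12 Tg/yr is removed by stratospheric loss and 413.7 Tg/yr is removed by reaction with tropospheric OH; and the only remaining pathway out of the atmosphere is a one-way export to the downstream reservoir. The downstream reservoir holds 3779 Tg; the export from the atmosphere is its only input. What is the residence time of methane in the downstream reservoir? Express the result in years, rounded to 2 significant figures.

Balance the atmosphere: ΣF_in = 651.90 Tg/yr.
Export to the downstream reservoir = ΣF_in − (25.12 + 413.7) = 213.08 Tg/yr.
At steady state the output of the downstream reservoir equals its input, 213.08 Tg/yr.
τ = M / F = 3779 / 213.08 = 17.74 yr.

18 yr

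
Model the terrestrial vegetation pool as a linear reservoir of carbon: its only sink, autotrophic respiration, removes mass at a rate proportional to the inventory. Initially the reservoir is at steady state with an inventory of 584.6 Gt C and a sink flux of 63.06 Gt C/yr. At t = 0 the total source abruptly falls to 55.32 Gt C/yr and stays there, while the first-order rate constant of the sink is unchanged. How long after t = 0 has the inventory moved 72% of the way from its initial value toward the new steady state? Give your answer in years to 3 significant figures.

11.8 yr

τ = M₀/F₀ = 584.6/63.06 = 9.271 yr.
The remaining gap fraction is e^(−t/τ); 72% covered ⇒ e^(−t/τ) = 0.280.
t = −τ ln(0.280) = 9.271 × 1.273 = 11.80 yr.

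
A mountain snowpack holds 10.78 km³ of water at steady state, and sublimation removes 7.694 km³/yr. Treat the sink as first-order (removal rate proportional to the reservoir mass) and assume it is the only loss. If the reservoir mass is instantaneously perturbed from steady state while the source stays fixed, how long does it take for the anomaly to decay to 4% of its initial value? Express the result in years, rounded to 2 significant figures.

For a linear reservoir the anomaly decays as exp(−t/τ) with τ = M/F = 10.78/7.694 = 1.401 yr.
exp(−t/τ) = 0.04 ⇒ t = −τ ln(0.04) = 1.401 × 3.219 = 4.510 yr.

4.5 yr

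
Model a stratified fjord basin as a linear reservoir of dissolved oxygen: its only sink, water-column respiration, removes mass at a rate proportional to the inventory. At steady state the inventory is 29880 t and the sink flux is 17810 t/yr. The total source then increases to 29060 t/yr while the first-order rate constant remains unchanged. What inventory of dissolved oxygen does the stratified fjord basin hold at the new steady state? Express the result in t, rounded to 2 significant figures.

49000 t

Rate constant k = F/M = 17810 / 29880 = 0.5961 yr⁻¹.
At the new steady state, source = k·M_new ⇒ M_new = 29060 / 0.5961 = 48750 t.
(Equivalently M_new = M × F_new/F_old = 29880 × 29060/17810.)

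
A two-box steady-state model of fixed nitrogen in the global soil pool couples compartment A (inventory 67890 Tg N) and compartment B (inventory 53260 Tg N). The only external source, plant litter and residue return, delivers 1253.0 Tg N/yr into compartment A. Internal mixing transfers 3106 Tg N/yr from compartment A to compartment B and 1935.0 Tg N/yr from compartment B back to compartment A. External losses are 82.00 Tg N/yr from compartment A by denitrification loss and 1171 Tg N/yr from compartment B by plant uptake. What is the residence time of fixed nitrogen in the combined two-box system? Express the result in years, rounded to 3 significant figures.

For the system as a whole, the A↔B exchange is internal and contributes nothing to the throughput; only the external sinks remove mass.
M_total = 67890 + 53260 = 121150 Tg N.
ΣF_external_out = 82.00 + 1171 = 1253.0 Tg N/yr.
τ = M_total / ΣF_ext = 121150 / 1253.0 = 96.69 yr.

96.7 yr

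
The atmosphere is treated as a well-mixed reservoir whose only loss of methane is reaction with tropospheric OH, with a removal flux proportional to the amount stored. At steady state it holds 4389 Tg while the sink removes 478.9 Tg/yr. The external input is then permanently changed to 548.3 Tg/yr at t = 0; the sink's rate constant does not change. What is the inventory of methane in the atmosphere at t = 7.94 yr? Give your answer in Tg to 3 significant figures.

The sink rate constant is k = F₀/M₀ = 478.9/4389 = 0.1091 yr⁻¹.
Solving dM/dt = F₁ − kM with M(0) = M₀ gives M(t) = F₁/k + (M₀ − F₁/k)·e^(−kt).
F₁/k = 548.3/0.1091 = 5025.0 Tg; kt = 0.1091 × 7.94 = 0.8664, e^(−kt) = 0.4205.
M(7.94) = 5025.0 + (4389 − 5025.0) × 0.4205 = 5025.0 − 267.4 = 4757.6 Tg.

4760 Tg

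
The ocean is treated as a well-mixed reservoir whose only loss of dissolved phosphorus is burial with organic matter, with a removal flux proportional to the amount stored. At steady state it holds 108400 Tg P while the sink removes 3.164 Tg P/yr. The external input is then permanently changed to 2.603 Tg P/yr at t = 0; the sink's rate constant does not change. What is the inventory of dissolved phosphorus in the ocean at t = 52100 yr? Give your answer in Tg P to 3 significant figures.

93400 Tg P

Residence time τ = M₀/F₀ = 34260 yr. The eventual steady state is M_∞ = M₀·(F₁/F₀) = 108400 × 2.603/3.164 = 89180 Tg P.
The anomaly ΔM(t) = M(t) − M_∞ decays as ΔM₀·e^(−t/τ) with ΔM₀ = 108400 − 89180 = 19220 Tg P.
At t = 52100 yr, e^(−t/τ) = e^(−1.521) = 0.2186, so ΔM = 4201 Tg P and M = 89180 + 4201 = 93381 Tg P.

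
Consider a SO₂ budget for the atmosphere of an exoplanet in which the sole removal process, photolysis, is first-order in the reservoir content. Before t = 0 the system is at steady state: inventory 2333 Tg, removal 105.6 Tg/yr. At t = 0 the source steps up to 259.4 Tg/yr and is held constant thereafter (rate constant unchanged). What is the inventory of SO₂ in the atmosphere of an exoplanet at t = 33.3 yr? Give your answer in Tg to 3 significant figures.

The sink rate constant is k = F₀/M₀ = 105.6/2333 = 0.04526 yr⁻¹.
Solving dM/dt = F₁ − kM with M(0) = M₀ gives M(t) = F₁/k + (M₀ − F₁/k)·e^(−kt).
F₁/k = 259.4/0.04526 = 5730.9 Tg; kt = 0.04526 × 33.3 = 1.507, e^(−kt) = 0.2215.
M(33.3) = 5730.9 + (2333 − 5730.9) × 0.2215 = 5730.9 − 752.7 = 4978.2 Tg.

4980 Tg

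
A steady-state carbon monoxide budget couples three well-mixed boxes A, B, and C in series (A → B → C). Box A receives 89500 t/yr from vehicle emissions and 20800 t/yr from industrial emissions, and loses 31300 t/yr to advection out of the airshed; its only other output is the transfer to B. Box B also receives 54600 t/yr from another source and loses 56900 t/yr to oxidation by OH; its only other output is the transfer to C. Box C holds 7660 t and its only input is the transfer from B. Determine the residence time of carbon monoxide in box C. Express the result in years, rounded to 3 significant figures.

Box A: F(A→B) = (89500 + 20800) − 31300 = 79000 t/yr.
Box B: F(B→C) = (79000 + 54600) − 56900 = 76700 t/yr.
Box C throughput = its input = 76700 t/yr; τ = 7660 / 76700 = 0.09987 yr.

0.0999 yr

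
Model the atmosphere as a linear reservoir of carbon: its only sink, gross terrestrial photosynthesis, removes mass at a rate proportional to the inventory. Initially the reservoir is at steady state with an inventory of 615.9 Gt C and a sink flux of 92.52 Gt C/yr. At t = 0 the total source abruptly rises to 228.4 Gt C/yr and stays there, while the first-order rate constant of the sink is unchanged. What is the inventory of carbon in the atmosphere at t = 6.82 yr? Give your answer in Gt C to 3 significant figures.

1200 Gt C

τ = M₀/F₀ = 615.9/92.52 = 6.657 yr; rate constant k = 1/τ.
New steady state M_∞ = F₁/k = F₁·τ = 228.4 × 6.657 = 1520.4 Gt C.
M(t) = M_∞ + (M₀ − M_∞)·e^(−t/τ); t/τ = 6.82/6.657 = 1.024, so e^(−t/τ) = 0.3590.
M(t) = 1520.4 − 904.5 × 0.3590 = 1195.7 Gt C.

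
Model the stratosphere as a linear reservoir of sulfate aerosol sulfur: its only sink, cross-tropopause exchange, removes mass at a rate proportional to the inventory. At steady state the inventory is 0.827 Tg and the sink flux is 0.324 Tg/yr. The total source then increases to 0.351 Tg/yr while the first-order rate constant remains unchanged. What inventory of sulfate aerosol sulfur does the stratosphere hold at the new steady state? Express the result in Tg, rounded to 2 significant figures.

Rate constant k = F/M = 0.324 / 0.827 = 0.3918 yr⁻¹.
At the new steady state, source = k·M_new ⇒ M_new = 0.351 / 0.3918 = 0.8959 Tg.
(Equivalently M_new = M × F_new/F_old = 0.827 × 0.351/0.324.)

0.90 Tg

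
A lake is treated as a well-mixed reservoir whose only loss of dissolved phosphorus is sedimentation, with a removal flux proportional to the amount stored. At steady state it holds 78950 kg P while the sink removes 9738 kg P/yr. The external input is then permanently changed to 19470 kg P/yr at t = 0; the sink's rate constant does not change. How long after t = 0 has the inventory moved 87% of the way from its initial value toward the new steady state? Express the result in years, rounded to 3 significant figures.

16.5 yr

τ = M₀/F₀ = 78950/9738 = 8.107 yr.
The remaining gap fraction is e^(−t/τ); 87% covered ⇒ e^(−t/τ) = 0.130.
t = −τ ln(0.130) = 8.107 × 2.040 = 16.54 yr.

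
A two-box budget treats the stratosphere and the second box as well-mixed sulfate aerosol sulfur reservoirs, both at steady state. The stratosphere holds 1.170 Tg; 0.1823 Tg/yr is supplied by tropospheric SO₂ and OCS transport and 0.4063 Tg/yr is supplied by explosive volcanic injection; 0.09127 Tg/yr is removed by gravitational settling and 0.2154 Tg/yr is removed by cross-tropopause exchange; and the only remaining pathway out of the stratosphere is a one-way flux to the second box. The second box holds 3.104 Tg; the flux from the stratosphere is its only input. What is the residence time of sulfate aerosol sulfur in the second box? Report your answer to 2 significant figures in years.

11 yr

Balance the stratosphere: ΣF_in = 0.1823 + 0.4063 = 0.58860 Tg/yr.
Flux to the second box = ΣF_in − (0.09127 + 0.2154) = 0.28193 Tg/yr.
At steady state the output of the second box equals its input, 0.28193 Tg/yr.
τ = M / F = 3.104 / 0.28193 = 11.01 yr.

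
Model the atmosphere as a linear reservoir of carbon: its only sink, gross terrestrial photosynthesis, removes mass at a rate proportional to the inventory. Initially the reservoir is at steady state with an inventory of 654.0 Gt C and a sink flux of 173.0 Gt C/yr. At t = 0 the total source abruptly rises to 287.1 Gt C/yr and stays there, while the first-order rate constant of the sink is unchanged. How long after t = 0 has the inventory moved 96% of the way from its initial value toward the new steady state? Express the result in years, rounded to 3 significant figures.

τ = M₀/F₀ = 654.0/173.0 = 3.780 yr.
The remaining gap fraction is e^(−t/τ); 96% covered ⇒ e^(−t/τ) = 0.0400.
t = −τ ln(0.0400) = 3.780 × 3.219 = 12.17 yr.

12.2 yr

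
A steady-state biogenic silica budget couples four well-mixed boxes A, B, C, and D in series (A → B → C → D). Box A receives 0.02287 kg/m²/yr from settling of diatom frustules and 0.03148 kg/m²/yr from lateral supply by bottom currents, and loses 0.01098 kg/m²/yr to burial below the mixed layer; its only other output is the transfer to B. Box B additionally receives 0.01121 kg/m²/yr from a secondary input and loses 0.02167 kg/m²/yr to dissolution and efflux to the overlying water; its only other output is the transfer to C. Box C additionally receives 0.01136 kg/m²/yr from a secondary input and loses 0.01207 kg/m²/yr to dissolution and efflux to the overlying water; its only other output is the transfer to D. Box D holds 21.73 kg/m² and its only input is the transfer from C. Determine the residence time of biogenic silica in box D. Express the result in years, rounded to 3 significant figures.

Box A: F(A→B) = (0.02287 + 0.03148) − 0.01098 = 0.043370 kg/m²/yr.
Box B: F(B→C) = (0.043370 + 0.01121) − 0.02167 = 0.032910 kg/m²/yr.
Box C: F(C→D) = (0.032910 + 0.01136) − 0.01207 = 0.032200 kg/m²/yr.
Box D throughput = its input = 0.032200 kg/m²/yr; τ = 21.73 / 0.032200 = 674.8 yr.

675 yr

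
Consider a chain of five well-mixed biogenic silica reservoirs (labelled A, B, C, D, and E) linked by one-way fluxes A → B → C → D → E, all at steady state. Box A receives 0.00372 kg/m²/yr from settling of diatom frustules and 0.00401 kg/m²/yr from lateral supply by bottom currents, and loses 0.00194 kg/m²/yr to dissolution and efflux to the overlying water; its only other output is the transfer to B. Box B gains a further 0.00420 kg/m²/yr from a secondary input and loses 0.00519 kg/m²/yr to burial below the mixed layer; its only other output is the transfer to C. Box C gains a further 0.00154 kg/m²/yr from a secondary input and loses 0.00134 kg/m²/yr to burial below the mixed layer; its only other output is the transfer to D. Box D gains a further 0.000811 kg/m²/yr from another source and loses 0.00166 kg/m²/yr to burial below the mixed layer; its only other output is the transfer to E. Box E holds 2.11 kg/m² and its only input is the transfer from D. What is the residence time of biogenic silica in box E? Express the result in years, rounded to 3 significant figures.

Box A: F(A→B) = (0.00372 + 0.00401) − 0.00194 = 0.0057900 kg/m²/yr.
Box B: F(B→C) = (0.0057900 + 0.00420) − 0.00519 = 0.0048000 kg/m²/yr.
Box C: F(C→D) = (0.0048000 + 0.00154) − 0.00134 = 0.0050000 kg/m²/yr.
Box D: F(D→E) = (0.0050000 + 0.000811) − 0.00166 = 0.0041510 kg/m²/yr.
Box E throughput = its input = 0.0041510 kg/m²/yr; τ = 2.11 / 0.0041510 = 508.3 yr.

508 yr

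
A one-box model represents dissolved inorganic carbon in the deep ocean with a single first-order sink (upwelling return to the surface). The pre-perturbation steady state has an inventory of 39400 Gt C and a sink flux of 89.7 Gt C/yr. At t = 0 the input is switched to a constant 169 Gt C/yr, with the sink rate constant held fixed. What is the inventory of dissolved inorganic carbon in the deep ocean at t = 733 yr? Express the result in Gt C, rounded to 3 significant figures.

67700 Gt C

The sink rate constant is k = F₀/M₀ = 89.7/39400 = 0.002277 yr⁻¹.
Solving dM/dt = F₁ − kM with M(0) = M₀ gives M(t) = F₁/k + (M₀ − F₁/k)·e^(−kt).
F₁/k = 169/0.002277 = 74232 Gt C; kt = 0.002277 × 733 = 1.669, e^(−kt) = 0.1885.
M(733) = 74232 + (39400 − 74232) × 0.1885 = 74232 − 6565 = 67667 Gt C.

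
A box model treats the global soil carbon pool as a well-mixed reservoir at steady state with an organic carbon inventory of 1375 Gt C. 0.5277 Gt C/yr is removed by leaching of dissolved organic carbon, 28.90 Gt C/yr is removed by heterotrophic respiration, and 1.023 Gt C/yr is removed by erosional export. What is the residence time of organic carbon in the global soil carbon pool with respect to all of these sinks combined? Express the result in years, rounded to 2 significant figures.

45 yr

Total removal flux = 0.5277 + 28.90 + 1.023 = 30.451 Gt C/yr.
τ = M / ΣF_out = 1375 / 30.451 = 45.15 yr.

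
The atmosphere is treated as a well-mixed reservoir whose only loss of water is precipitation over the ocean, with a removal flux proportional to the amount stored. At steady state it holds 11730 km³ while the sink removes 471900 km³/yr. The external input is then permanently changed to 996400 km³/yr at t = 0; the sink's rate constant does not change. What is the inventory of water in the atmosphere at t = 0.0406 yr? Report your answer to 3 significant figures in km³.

τ = M₀/F₀ = 11730/471900 = 0.02486 yr; rate constant k = 1/τ.
New steady state M_∞ = F₁/k = F₁·τ = 996400 × 0.02486 = 24767 km³.
M(t) = M_∞ + (M₀ − M_∞)·e^(−t/τ); t/τ = 0.0406/0.02486 = 1.633, so e^(−t/τ) = 0.1953.
M(t) = 24767 − 13040 × 0.1953 = 22222 km³.

22200 km³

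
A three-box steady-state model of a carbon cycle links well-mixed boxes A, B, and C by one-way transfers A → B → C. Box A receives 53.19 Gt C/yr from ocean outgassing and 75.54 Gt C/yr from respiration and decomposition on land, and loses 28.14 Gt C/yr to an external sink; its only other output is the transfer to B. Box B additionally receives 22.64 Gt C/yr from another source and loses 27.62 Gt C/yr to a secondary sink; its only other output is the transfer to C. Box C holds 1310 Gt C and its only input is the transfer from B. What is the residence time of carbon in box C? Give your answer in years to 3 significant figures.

Box A: F(A→B) = (53.19 + 75.54) − 28.14 = 100.59 Gt C/yr.
Box B: F(B→C) = (100.59 + 22.64) − 27.62 = 95.610 Gt C/yr.
Box C throughput = its input = 95.610 Gt C/yr; τ = 1310 / 95.610 = 13.70 yr.

13.7 yr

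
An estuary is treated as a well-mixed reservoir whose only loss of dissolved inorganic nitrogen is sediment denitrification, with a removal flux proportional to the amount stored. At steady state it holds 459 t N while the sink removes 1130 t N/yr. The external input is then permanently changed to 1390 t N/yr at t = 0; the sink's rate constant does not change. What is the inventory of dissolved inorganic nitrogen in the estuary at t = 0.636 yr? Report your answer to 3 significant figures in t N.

543 t N

τ = M₀/F₀ = 459/1130 = 0.4062 yr; rate constant k = 1/τ.
New steady state M_∞ = F₁/k = F₁·τ = 1390 × 0.4062 = 564.61 t N.
M(t) = M_∞ + (M₀ − M_∞)·e^(−t/τ); t/τ = 0.636/0.4062 = 1.566, so e^(−t/τ) = 0.2089.
M(t) = 564.61 − 105.6 × 0.2089 = 542.55 t N.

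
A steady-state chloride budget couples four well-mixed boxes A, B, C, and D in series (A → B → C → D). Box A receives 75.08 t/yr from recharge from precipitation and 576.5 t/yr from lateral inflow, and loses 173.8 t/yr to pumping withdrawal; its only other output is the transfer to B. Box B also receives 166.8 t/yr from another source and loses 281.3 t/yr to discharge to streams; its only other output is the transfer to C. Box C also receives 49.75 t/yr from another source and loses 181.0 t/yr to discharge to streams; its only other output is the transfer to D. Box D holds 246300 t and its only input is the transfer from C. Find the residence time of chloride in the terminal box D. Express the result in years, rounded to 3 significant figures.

1060 yr

Box A: F(A→B) = (75.08 + 576.5) − 173.8 = 477.78 t/yr.
Box B: F(B→C) = (477.78 + 166.8) − 281.3 = 363.28 t/yr.
Box C: F(C→D) = (363.28 + 49.75) − 181.0 = 232.03 t/yr.
Box D throughput = its input = 232.03 t/yr; τ = 246300 / 232.03 = 1062 yr.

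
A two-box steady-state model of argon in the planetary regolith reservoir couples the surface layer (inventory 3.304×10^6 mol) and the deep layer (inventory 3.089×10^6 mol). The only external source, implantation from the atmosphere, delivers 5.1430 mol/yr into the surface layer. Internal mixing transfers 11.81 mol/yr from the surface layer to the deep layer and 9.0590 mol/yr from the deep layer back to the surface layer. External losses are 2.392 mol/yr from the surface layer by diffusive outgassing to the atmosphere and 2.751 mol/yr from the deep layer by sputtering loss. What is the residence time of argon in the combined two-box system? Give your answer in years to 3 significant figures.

1.24×10^6 yr

For the system as a whole, the A↔B exchange is internal and contributes nothing to the throughput; only the external sinks remove mass.
M_total = 3.304×10^6 + 3.089×10^6 = 6.3930×10^6 mol.
ΣF_external_out = 2.392 + 2.751 = 5.1430 mol/yr.
τ = M_total / ΣF_ext = 6.3930×10^6 / 5.1430 = 1.243×10^6 yr.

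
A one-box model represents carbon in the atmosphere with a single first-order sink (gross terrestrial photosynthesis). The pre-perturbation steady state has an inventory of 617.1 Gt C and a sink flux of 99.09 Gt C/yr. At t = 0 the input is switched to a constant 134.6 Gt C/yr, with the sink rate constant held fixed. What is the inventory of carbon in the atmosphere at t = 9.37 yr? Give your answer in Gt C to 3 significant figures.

Residence time τ = M₀/F₀ = 6.228 yr. The eventual steady state is M_∞ = M₀·(F₁/F₀) = 617.1 × 134.6/99.09 = 838.24 Gt C.
The anomaly ΔM(t) = M(t) − M_∞ decays as ΔM₀·e^(−t/τ) with ΔM₀ = 617.1 − 838.24 = −221.1 Gt C.
At t = 9.37 yr, e^(−t/τ) = e^(−1.505) = 0.2221, so ΔM = −49.12 Gt C and M = 838.24 − 49.12 = 789.13 Gt C.

789 Gt C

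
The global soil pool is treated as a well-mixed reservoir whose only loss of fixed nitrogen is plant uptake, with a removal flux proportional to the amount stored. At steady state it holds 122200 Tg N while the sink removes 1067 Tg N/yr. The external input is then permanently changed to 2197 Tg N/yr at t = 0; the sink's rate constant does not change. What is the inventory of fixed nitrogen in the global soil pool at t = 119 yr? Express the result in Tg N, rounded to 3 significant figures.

The sink rate constant is k = F₀/M₀ = 1067/122200 = 0.008732 yr⁻¹.
Solving dM/dt = F₁ − kM with M(0) = M₀ gives M(t) = F₁/k + (M₀ − F₁/k)·e^(−kt).
F₁/k = 2197/0.008732 = 251620 Tg N; kt = 0.008732 × 119 = 1.039, e^(−kt) = 0.3538.
M(119) = 251620 + (122200 − 251620) × 0.3538 = 251620 − 45790 = 205830 Tg N.

206000 Tg N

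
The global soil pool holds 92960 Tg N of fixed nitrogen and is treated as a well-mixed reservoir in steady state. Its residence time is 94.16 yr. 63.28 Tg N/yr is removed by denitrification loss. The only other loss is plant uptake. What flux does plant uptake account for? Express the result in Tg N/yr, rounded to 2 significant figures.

Total removal F = M/τ = 92960 / 94.16 = 987.3 Tg N/yr.
Plant uptake = F − (63.28) = 987.3 − 63.28 = 924.0 Tg N/yr.

920 Tg N/yr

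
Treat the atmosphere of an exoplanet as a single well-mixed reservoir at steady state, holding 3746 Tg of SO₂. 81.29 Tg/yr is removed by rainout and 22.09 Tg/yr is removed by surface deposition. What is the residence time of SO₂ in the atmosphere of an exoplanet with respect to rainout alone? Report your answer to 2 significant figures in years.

Residence time with respect to a single sink: τ = M / F_sink.
τ = 3746 / 81.29 = 46.08 yr.

46 yr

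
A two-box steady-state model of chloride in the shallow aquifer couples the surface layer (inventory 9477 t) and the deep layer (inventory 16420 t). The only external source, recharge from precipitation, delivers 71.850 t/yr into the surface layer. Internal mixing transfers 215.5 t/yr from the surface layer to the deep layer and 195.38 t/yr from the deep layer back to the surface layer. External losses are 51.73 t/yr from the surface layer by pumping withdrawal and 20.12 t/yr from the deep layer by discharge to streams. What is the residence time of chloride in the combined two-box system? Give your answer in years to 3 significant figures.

360 yr

Treat the two boxes together as one reservoir: the mixing fluxes between them are internal recycling, so τ = ΣM / Σ(external losses).
M_total = 9477 + 16420 = 25897 t.
ΣF_external_out = 51.73 + 20.12 = 71.850 t/yr.
τ = M_total / ΣF_ext = 25897 / 71.850 = 360.4 yr.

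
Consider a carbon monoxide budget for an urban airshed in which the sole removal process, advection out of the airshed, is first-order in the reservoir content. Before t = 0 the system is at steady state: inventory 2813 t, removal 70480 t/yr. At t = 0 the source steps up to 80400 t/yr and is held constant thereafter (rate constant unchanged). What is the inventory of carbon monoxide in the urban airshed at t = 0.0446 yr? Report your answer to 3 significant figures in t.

3080 t

τ = M₀/F₀ = 2813/70480 = 0.03991 yr; rate constant k = 1/τ.
New steady state M_∞ = F₁/k = F₁·τ = 80400 × 0.03991 = 3208.9 t.
M(t) = M_∞ + (M₀ − M_∞)·e^(−t/τ); t/τ = 0.0446/0.03991 = 1.117, so e^(−t/τ) = 0.3271.
M(t) = 3208.9 − 395.9 × 0.3271 = 3079.4 t.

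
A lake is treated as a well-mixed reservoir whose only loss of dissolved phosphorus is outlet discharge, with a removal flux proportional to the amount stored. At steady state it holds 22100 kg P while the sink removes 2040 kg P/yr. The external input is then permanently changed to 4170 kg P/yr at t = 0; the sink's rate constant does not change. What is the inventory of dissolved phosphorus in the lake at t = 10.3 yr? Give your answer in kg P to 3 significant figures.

τ = M₀/F₀ = 22100/2040 = 10.83 yr; rate constant k = 1/τ.
New steady state M_∞ = F₁/k = F₁·τ = 4170 × 10.83 = 45175 kg P.
M(t) = M_∞ + (M₀ − M_∞)·e^(−t/τ); t/τ = 10.3/10.83 = 0.9508, so e^(−t/τ) = 0.3864.
M(t) = 45175 − 23080 × 0.3864 = 36258 kg P.

36300 kg P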